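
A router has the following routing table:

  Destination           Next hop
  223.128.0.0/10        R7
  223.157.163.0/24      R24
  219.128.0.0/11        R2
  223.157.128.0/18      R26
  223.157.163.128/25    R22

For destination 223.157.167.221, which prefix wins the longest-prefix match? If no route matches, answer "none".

223.157.128.0/18

Entries matching 223.157.167.221:
  223.128.0.0/10 (223.128.0.0 - 223.191.255.255)
  223.157.128.0/18 (223.157.128.0 - 223.157.191.255)
Most specific is 223.157.128.0/18.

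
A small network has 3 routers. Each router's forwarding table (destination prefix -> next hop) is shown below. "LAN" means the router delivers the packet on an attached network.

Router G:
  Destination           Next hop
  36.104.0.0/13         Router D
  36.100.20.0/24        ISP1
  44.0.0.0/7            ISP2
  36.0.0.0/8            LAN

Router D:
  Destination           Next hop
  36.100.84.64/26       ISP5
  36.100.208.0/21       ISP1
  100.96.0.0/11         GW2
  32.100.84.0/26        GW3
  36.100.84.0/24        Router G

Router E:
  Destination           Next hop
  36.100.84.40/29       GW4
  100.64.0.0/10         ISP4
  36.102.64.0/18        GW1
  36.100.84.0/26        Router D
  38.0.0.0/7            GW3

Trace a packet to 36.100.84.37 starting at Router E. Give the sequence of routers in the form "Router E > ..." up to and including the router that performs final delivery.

Router E > Router D > Router G

At Router E: longest match for 36.100.84.37 is 36.100.84.0/26 -> Router D
At Router D: longest match for 36.100.84.37 is 36.100.84.0/24 -> Router G
At Router G: longest match for 36.100.84.37 is 36.0.0.0/8 -> LAN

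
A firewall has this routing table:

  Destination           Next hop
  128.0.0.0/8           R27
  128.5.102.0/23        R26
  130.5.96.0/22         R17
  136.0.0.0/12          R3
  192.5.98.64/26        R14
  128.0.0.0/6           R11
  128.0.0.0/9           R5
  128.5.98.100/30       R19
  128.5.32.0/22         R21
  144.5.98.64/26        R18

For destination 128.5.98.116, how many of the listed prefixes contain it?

Prefixes containing 128.5.98.116:
  128.0.0.0/6 (128.0.0.0 - 131.255.255.255)
  128.0.0.0/8 (128.0.0.0 - 128.255.255.255)
  128.0.0.0/9 (128.0.0.0 - 128.127.255.255)
Total matching entries: 3.

3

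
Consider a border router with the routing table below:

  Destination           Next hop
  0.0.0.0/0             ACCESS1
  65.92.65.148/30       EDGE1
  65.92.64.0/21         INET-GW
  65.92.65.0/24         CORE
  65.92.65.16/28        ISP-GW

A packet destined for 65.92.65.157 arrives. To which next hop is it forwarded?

CORE

Routes whose prefix contains 65.92.65.157:
  0.0.0.0/0 (default, matches everything) -> ACCESS1
  65.92.64.0/21 (65.92.64.0 - 65.92.71.255) -> INET-GW
  65.92.65.0/24 (65.92.65.0 - 65.92.65.255) -> CORE
More-specific entries that do NOT match:
  65.92.65.148/30 (65.92.65.148 - 65.92.65.151) does not contain 65.92.65.157
  65.92.65.16/28 (65.92.65.16 - 65.92.65.31) does not contain 65.92.65.157
Longest matching prefix is /24 -> next hop CORE.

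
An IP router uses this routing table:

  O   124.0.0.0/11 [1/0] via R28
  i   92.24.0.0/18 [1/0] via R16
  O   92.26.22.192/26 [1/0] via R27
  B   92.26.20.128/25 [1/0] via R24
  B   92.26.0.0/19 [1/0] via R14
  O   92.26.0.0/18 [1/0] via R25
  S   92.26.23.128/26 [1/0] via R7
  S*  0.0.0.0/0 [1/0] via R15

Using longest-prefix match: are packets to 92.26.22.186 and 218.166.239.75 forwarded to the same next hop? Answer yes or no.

no

92.26.22.186: longest match 92.26.0.0/19 -> R14
218.166.239.75: longest match 0.0.0.0/0 -> R15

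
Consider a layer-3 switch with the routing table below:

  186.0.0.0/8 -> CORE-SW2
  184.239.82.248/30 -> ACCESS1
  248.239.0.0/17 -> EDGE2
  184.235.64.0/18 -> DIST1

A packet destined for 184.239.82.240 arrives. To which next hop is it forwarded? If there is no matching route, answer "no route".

no route

No entry's prefix contains 184.239.82.240; there is no default route.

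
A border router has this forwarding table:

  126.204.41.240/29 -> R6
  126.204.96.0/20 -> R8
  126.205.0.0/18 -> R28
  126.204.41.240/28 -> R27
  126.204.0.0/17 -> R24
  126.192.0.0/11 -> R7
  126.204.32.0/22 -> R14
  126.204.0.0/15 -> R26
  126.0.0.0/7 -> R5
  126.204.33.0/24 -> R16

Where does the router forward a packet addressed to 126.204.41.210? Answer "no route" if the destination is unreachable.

R24

Routes whose prefix contains 126.204.41.210:
  126.0.0.0/7 (126.0.0.0 - 127.255.255.255) -> R5
  126.192.0.0/11 (126.192.0.0 - 126.223.255.255) -> R7
  126.204.0.0/15 (126.204.0.0 - 126.205.255.255) -> R26
  126.204.0.0/17 (126.204.0.0 - 126.204.127.255) -> R24
More-specific entries that do NOT match:
  126.204.41.240/29 (126.204.41.240 - 126.204.41.247) does not contain 126.204.41.210
  126.204.41.240/28 (126.204.41.240 - 126.204.41.255) does not contain 126.204.41.210
  126.204.33.0/24 (126.204.33.0 - 126.204.33.255) does not contain 126.204.41.210
  126.204.32.0/22 (126.204.32.0 - 126.204.35.255) does not contain 126.204.41.210
  126.204.96.0/20 (126.204.96.0 - 126.204.111.255) does not contain 126.204.41.210
  126.205.0.0/18 (126.205.0.0 - 126.205.63.255) does not contain 126.204.41.210
Longest matching prefix is /17 -> next hop R24.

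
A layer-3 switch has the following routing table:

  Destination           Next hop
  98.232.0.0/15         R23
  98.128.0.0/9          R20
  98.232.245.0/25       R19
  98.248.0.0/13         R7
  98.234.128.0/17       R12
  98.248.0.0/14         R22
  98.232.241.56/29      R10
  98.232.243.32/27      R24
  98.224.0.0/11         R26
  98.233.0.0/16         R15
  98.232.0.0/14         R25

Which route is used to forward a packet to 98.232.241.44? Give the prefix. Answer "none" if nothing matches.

98.232.0.0/15

Entries matching 98.232.241.44:
  98.128.0.0/9 (98.128.0.0 - 98.255.255.255)
  98.224.0.0/11 (98.224.0.0 - 98.255.255.255)
  98.232.0.0/14 (98.232.0.0 - 98.235.255.255)
  98.232.0.0/15 (98.232.0.0 - 98.233.255.255)
Most specific is 98.232.0.0/15.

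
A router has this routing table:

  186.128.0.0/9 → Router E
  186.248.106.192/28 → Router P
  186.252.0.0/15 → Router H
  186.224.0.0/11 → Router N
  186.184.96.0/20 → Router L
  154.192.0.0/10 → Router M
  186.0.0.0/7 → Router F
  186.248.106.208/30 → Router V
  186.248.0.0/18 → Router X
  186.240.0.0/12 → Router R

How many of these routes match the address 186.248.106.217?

Prefixes containing 186.248.106.217:
  186.0.0.0/7 (186.0.0.0 - 187.255.255.255)
  186.128.0.0/9 (186.128.0.0 - 186.255.255.255)
  186.224.0.0/11 (186.224.0.0 - 186.255.255.255)
  186.240.0.0/12 (186.240.0.0 - 186.255.255.255)
Total matching entries: 4.

4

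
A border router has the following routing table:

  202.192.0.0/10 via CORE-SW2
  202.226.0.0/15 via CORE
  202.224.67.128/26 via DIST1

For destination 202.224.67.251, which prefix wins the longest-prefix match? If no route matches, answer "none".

202.192.0.0/10

Entries matching 202.224.67.251:
  202.192.0.0/10 (202.192.0.0 - 202.255.255.255)
Most specific is 202.192.0.0/10.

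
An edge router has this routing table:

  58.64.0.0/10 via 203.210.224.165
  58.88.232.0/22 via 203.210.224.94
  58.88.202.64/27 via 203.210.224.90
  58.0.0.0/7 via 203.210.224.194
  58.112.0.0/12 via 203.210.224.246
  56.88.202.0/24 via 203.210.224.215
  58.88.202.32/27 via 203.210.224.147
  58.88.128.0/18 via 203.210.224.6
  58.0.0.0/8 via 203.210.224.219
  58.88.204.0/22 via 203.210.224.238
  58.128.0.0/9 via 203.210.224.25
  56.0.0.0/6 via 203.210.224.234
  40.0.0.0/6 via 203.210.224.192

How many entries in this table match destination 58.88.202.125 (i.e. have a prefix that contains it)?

Prefixes containing 58.88.202.125:
  56.0.0.0/6 (56.0.0.0 - 59.255.255.255)
  58.0.0.0/7 (58.0.0.0 - 59.255.255.255)
  58.0.0.0/8 (58.0.0.0 - 58.255.255.255)
  58.64.0.0/10 (58.64.0.0 - 58.127.255.255)
Total matching entries: 4.

4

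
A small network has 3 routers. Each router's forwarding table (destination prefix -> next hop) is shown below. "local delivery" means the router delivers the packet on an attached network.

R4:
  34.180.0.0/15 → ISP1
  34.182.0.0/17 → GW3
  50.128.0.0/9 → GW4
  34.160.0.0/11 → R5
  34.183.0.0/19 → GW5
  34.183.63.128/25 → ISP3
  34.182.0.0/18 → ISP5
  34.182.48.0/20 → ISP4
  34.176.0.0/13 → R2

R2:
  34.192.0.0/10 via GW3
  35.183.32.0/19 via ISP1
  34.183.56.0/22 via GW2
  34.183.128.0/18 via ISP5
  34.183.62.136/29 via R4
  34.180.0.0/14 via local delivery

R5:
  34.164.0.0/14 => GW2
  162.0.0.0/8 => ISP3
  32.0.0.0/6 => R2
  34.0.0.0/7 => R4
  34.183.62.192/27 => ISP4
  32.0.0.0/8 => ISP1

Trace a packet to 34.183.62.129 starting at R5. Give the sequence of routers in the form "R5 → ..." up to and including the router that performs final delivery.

R5 → R4 → R2

At R5: longest match for 34.183.62.129 is 34.0.0.0/7 -> R4
At R4: longest match for 34.183.62.129 is 34.176.0.0/13 -> R2
At R2: longest match for 34.183.62.129 is 34.180.0.0/14 -> local delivery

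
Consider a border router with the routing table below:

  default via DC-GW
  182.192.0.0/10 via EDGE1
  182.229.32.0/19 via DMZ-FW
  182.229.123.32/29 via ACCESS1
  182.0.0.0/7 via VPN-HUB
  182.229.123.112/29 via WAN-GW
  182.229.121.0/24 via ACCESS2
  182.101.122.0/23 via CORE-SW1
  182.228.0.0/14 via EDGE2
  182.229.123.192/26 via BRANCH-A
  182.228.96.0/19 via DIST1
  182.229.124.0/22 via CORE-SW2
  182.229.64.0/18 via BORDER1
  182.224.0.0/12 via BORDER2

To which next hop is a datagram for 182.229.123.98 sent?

Routes whose prefix contains 182.229.123.98:
  0.0.0.0/0 (default, matches everything) -> DC-GW
  182.0.0.0/7 (182.0.0.0 - 183.255.255.255) -> VPN-HUB
  182.192.0.0/10 (182.192.0.0 - 182.255.255.255) -> EDGE1
  182.224.0.0/12 (182.224.0.0 - 182.239.255.255) -> BORDER2
  182.228.0.0/14 (182.228.0.0 - 182.231.255.255) -> EDGE2
  182.229.64.0/18 (182.229.64.0 - 182.229.127.255) -> BORDER1
More-specific entries that do NOT match:
  182.229.123.32/29 (182.229.123.32 - 182.229.123.39) does not contain 182.229.123.98
  182.229.123.112/29 (182.229.123.112 - 182.229.123.119) does not contain 182.229.123.98
  182.229.123.192/26 (182.229.123.192 - 182.229.123.255) does not contain 182.229.123.98
  182.229.121.0/24 (182.229.121.0 - 182.229.121.255) does not contain 182.229.123.98
  182.101.122.0/23 (182.101.122.0 - 182.101.123.255) does not contain 182.229.123.98
  182.229.124.0/22 (182.229.124.0 - 182.229.127.255) does not contain 182.229.123.98
  182.229.32.0/19 (182.229.32.0 - 182.229.63.255) does not contain 182.229.123.98
  182.228.96.0/19 (182.228.96.0 - 182.228.127.255) does not contain 182.229.123.98
Longest matching prefix is /18 -> next hop BORDER1.

BORDER1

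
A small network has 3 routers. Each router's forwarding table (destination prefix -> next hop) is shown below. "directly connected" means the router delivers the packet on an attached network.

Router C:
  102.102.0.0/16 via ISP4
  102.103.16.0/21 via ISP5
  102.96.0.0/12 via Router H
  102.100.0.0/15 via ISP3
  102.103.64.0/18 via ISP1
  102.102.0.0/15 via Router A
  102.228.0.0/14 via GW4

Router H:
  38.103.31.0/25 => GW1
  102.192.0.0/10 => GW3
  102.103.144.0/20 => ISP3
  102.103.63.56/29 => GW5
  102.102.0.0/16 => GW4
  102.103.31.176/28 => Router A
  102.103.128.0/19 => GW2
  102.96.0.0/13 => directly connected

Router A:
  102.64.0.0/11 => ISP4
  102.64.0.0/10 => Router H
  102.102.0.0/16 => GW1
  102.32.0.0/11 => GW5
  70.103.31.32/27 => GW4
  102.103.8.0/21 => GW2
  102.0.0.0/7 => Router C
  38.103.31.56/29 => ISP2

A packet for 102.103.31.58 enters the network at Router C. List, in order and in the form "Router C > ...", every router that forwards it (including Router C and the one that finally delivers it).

Router C > Router A > Router H

At Router C: longest match for 102.103.31.58 is 102.102.0.0/15 -> Router A
At Router A: longest match for 102.103.31.58 is 102.64.0.0/10 -> Router H
At Router H: longest match for 102.103.31.58 is 102.96.0.0/13 -> directly connected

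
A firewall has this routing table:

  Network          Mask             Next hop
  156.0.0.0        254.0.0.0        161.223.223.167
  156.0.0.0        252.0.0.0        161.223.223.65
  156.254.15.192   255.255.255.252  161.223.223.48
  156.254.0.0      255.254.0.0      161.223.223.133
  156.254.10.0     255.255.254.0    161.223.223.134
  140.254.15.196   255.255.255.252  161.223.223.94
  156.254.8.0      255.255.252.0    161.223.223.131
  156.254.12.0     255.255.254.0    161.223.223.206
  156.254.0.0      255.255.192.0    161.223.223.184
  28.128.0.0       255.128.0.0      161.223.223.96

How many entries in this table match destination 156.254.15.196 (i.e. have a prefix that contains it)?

4

Prefixes containing 156.254.15.196:
  156.0.0.0/6 (156.0.0.0 - 159.255.255.255)
  156.0.0.0/7 (156.0.0.0 - 157.255.255.255)
  156.254.0.0/15 (156.254.0.0 - 156.255.255.255)
  156.254.0.0/18 (156.254.0.0 - 156.254.63.255)
Total matching entries: 4.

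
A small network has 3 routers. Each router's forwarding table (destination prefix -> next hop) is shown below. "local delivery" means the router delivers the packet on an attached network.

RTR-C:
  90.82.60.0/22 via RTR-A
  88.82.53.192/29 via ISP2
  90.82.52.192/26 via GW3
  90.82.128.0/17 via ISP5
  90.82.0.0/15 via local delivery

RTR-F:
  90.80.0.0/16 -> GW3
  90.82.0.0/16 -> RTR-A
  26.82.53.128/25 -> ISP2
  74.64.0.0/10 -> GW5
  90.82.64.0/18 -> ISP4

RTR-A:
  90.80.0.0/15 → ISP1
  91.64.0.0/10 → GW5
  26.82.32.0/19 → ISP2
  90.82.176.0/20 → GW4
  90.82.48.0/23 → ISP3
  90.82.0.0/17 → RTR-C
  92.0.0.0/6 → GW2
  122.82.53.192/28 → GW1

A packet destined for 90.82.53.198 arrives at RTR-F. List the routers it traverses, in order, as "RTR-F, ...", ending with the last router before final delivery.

RTR-F, RTR-A, RTR-C

At RTR-F: longest match for 90.82.53.198 is 90.82.0.0/16 -> RTR-A
At RTR-A: longest match for 90.82.53.198 is 90.82.0.0/17 -> RTR-C
At RTR-C: longest match for 90.82.53.198 is 90.82.0.0/15 -> local delivery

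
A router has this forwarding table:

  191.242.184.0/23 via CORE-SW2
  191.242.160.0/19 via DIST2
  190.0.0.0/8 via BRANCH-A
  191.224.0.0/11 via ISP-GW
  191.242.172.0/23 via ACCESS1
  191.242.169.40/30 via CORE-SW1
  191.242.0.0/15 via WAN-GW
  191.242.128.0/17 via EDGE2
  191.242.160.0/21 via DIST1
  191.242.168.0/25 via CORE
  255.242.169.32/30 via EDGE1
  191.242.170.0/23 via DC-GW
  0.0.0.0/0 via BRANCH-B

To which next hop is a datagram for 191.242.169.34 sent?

Routes whose prefix contains 191.242.169.34:
  0.0.0.0/0 (default, matches everything) -> BRANCH-B
  191.224.0.0/11 (191.224.0.0 - 191.255.255.255) -> ISP-GW
  191.242.0.0/15 (191.242.0.0 - 191.243.255.255) -> WAN-GW
  191.242.128.0/17 (191.242.128.0 - 191.242.255.255) -> EDGE2
  191.242.160.0/19 (191.242.160.0 - 191.242.191.255) -> DIST2
More-specific entries that do NOT match:
  191.242.169.40/30 (191.242.169.40 - 191.242.169.43) does not contain 191.242.169.34
  255.242.169.32/30 (255.242.169.32 - 255.242.169.35) does not contain 191.242.169.34
  191.242.168.0/25 (191.242.168.0 - 191.242.168.127) does not contain 191.242.169.34
  191.242.184.0/23 (191.242.184.0 - 191.242.185.255) does not contain 191.242.169.34
  191.242.172.0/23 (191.242.172.0 - 191.242.173.255) does not contain 191.242.169.34
  191.242.170.0/23 (191.242.170.0 - 191.242.171.255) does not contain 191.242.169.34
  191.242.160.0/21 (191.242.160.0 - 191.242.167.255) does not contain 191.242.169.34
Longest matching prefix is /19 -> next hop DIST2.

DIST2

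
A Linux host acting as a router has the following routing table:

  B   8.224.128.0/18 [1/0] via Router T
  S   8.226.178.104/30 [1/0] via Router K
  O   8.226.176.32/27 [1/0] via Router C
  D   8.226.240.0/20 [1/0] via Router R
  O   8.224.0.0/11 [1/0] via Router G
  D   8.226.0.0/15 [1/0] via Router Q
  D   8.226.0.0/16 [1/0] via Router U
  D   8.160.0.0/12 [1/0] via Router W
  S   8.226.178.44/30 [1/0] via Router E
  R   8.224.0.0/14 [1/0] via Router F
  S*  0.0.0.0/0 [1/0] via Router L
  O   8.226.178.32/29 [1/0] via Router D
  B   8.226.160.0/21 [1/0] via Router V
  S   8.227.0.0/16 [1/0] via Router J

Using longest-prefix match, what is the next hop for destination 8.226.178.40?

Routes whose prefix contains 8.226.178.40:
  0.0.0.0/0 (default, matches everything) -> Router L
  8.224.0.0/11 (8.224.0.0 - 8.255.255.255) -> Router G
  8.224.0.0/14 (8.224.0.0 - 8.227.255.255) -> Router F
  8.226.0.0/15 (8.226.0.0 - 8.227.255.255) -> Router Q
  8.226.0.0/16 (8.226.0.0 - 8.226.255.255) -> Router U
More-specific entries that do NOT match:
  8.226.178.104/30 (8.226.178.104 - 8.226.178.107) does not contain 8.226.178.40
  8.226.178.44/30 (8.226.178.44 - 8.226.178.47) does not contain 8.226.178.40
  8.226.178.32/29 (8.226.178.32 - 8.226.178.39) does not contain 8.226.178.40
  8.226.176.32/27 (8.226.176.32 - 8.226.176.63) does not contain 8.226.178.40
  8.226.160.0/21 (8.226.160.0 - 8.226.167.255) does not contain 8.226.178.40
  8.226.240.0/20 (8.226.240.0 - 8.226.255.255) does not contain 8.226.178.40
  8.224.128.0/18 (8.224.128.0 - 8.224.191.255) does not contain 8.226.178.40
Longest matching prefix is /16 -> next hop Router U.

Router U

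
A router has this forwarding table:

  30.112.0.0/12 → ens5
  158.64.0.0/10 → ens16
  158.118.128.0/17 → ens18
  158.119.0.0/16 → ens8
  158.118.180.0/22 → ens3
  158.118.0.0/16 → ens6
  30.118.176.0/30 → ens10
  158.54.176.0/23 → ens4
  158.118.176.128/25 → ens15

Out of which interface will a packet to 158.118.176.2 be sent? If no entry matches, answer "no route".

ens18

Routes whose prefix contains 158.118.176.2:
  158.64.0.0/10 (158.64.0.0 - 158.127.255.255) -> ens16
  158.118.0.0/16 (158.118.0.0 - 158.118.255.255) -> ens6
  158.118.128.0/17 (158.118.128.0 - 158.118.255.255) -> ens18
More-specific entries that do NOT match:
  30.118.176.0/30 (30.118.176.0 - 30.118.176.3) does not contain 158.118.176.2
  158.118.176.128/25 (158.118.176.128 - 158.118.176.255) does not contain 158.118.176.2
  158.54.176.0/23 (158.54.176.0 - 158.54.177.255) does not contain 158.118.176.2
  158.118.180.0/22 (158.118.180.0 - 158.118.183.255) does not contain 158.118.176.2
Longest matching prefix is /17 -> interface ens18.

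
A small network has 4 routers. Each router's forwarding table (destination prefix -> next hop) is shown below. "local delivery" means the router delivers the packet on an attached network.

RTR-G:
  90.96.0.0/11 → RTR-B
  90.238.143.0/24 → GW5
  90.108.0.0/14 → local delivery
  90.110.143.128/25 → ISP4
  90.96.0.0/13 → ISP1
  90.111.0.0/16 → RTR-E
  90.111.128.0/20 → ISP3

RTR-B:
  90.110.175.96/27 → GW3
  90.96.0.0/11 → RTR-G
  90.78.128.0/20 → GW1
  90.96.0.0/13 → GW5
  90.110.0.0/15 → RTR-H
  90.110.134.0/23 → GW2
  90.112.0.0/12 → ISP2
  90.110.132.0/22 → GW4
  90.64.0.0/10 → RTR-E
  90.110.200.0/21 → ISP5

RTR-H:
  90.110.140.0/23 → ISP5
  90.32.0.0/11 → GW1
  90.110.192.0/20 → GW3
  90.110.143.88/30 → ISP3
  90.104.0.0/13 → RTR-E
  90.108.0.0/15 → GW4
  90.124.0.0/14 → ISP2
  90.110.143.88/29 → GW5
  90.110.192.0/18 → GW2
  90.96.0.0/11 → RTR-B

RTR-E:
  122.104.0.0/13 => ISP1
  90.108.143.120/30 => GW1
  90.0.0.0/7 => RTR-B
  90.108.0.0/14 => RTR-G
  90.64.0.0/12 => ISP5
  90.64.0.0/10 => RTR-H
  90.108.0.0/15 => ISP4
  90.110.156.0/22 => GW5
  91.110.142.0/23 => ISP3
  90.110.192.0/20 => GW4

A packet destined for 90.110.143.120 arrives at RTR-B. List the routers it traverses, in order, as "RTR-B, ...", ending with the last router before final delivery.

RTR-B, RTR-H, RTR-E, RTR-G

At RTR-B: longest match for 90.110.143.120 is 90.110.0.0/15 -> RTR-H
At RTR-H: longest match for 90.110.143.120 is 90.104.0.0/13 -> RTR-E
At RTR-E: longest match for 90.110.143.120 is 90.108.0.0/14 -> RTR-G
At RTR-G: longest match for 90.110.143.120 is 90.108.0.0/14 -> local delivery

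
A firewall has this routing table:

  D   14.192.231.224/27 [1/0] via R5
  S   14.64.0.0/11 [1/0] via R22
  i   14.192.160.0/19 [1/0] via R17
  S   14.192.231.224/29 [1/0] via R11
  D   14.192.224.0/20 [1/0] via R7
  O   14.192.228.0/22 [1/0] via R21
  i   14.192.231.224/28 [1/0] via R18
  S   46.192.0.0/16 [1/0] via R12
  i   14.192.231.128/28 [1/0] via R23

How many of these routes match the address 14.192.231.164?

Prefixes containing 14.192.231.164:
  14.192.224.0/20 (14.192.224.0 - 14.192.239.255)
  14.192.228.0/22 (14.192.228.0 - 14.192.231.255)
Total matching entries: 2.

2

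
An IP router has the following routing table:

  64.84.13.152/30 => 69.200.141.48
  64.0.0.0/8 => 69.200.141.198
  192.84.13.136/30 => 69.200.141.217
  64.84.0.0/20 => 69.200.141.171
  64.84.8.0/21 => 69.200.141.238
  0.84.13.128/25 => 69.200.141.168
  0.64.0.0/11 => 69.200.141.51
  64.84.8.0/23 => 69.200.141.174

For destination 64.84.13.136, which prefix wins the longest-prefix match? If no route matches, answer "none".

Entries matching 64.84.13.136:
  64.0.0.0/8 (64.0.0.0 - 64.255.255.255)
  64.84.0.0/20 (64.84.0.0 - 64.84.15.255)
  64.84.8.0/21 (64.84.8.0 - 64.84.15.255)
Most specific is 64.84.8.0/21.

64.84.8.0/21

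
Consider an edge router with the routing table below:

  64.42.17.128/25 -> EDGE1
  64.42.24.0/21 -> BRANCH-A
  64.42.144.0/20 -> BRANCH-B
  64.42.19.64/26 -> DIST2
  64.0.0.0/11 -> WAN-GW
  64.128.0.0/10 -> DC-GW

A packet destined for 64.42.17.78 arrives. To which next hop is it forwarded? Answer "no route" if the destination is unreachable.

no route

No entry's prefix contains 64.42.17.78; there is no default route.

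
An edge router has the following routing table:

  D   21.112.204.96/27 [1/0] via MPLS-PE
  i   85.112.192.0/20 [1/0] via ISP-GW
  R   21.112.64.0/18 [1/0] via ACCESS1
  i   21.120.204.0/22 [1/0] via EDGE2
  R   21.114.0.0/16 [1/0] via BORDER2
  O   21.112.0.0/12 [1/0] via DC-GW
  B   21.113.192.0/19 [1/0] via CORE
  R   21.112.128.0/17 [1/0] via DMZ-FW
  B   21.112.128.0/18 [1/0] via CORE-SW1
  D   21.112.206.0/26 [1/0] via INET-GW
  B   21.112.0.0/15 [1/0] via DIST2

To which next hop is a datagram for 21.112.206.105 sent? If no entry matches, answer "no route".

Routes whose prefix contains 21.112.206.105:
  21.112.0.0/12 (21.112.0.0 - 21.127.255.255) -> DC-GW
  21.112.0.0/15 (21.112.0.0 - 21.113.255.255) -> DIST2
  21.112.128.0/17 (21.112.128.0 - 21.112.255.255) -> DMZ-FW
More-specific entries that do NOT match:
  21.112.204.96/27 (21.112.204.96 - 21.112.204.127) does not contain 21.112.206.105
  21.112.206.0/26 (21.112.206.0 - 21.112.206.63) does not contain 21.112.206.105
  21.120.204.0/22 (21.120.204.0 - 21.120.207.255) does not contain 21.112.206.105
  85.112.192.0/20 (85.112.192.0 - 85.112.207.255) does not contain 21.112.206.105
  21.113.192.0/19 (21.113.192.0 - 21.113.223.255) does not contain 21.112.206.105
  21.112.64.0/18 (21.112.64.0 - 21.112.127.255) does not contain 21.112.206.105
  21.112.128.0/18 (21.112.128.0 - 21.112.191.255) does not contain 21.112.206.105
Longest matching prefix is /17 -> next hop DMZ-FW.

DMZ-FW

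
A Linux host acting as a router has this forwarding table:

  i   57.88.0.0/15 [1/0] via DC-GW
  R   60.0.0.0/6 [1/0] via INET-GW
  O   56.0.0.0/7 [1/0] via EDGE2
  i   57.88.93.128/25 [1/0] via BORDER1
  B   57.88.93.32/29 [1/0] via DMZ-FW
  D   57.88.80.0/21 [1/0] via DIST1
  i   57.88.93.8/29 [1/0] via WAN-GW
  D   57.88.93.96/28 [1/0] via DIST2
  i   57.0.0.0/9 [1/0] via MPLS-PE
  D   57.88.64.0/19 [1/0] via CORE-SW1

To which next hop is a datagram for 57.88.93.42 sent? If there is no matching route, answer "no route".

CORE-SW1

Routes whose prefix contains 57.88.93.42:
  56.0.0.0/7 (56.0.0.0 - 57.255.255.255) -> EDGE2
  57.0.0.0/9 (57.0.0.0 - 57.127.255.255) -> MPLS-PE
  57.88.0.0/15 (57.88.0.0 - 57.89.255.255) -> DC-GW
  57.88.64.0/19 (57.88.64.0 - 57.88.95.255) -> CORE-SW1
More-specific entries that do NOT match:
  57.88.93.32/29 (57.88.93.32 - 57.88.93.39) does not contain 57.88.93.42
  57.88.93.8/29 (57.88.93.8 - 57.88.93.15) does not contain 57.88.93.42
  57.88.93.96/28 (57.88.93.96 - 57.88.93.111) does not contain 57.88.93.42
  57.88.93.128/25 (57.88.93.128 - 57.88.93.255) does not contain 57.88.93.42
  57.88.80.0/21 (57.88.80.0 - 57.88.87.255) does not contain 57.88.93.42
Longest matching prefix is /19 -> next hop CORE-SW1.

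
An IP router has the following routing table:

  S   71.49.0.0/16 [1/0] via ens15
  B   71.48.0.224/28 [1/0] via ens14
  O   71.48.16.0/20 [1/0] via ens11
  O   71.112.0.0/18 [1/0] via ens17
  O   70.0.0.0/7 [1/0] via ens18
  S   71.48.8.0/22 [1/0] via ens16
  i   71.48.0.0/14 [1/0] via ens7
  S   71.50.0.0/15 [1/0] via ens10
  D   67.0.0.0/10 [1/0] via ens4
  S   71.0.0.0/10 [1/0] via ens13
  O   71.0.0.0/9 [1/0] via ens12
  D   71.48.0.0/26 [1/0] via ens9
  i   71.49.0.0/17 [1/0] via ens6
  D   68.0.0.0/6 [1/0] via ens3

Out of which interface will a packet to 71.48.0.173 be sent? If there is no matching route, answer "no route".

ens7

Routes whose prefix contains 71.48.0.173:
  68.0.0.0/6 (68.0.0.0 - 71.255.255.255) -> ens3
  70.0.0.0/7 (70.0.0.0 - 71.255.255.255) -> ens18
  71.0.0.0/9 (71.0.0.0 - 71.127.255.255) -> ens12
  71.0.0.0/10 (71.0.0.0 - 71.63.255.255) -> ens13
  71.48.0.0/14 (71.48.0.0 - 71.51.255.255) -> ens7
More-specific entries that do NOT match:
  71.48.0.224/28 (71.48.0.224 - 71.48.0.239) does not contain 71.48.0.173
  71.48.0.0/26 (71.48.0.0 - 71.48.0.63) does not contain 71.48.0.173
  71.48.8.0/22 (71.48.8.0 - 71.48.11.255) does not contain 71.48.0.173
  71.48.16.0/20 (71.48.16.0 - 71.48.31.255) does not contain 71.48.0.173
  71.112.0.0/18 (71.112.0.0 - 71.112.63.255) does not contain 71.48.0.173
  71.49.0.0/17 (71.49.0.0 - 71.49.127.255) does not contain 71.48.0.173
  71.49.0.0/16 (71.49.0.0 - 71.49.255.255) does not contain 71.48.0.173
  71.50.0.0/15 (71.50.0.0 - 71.51.255.255) does not contain 71.48.0.173
Longest matching prefix is /14 -> interface ens7.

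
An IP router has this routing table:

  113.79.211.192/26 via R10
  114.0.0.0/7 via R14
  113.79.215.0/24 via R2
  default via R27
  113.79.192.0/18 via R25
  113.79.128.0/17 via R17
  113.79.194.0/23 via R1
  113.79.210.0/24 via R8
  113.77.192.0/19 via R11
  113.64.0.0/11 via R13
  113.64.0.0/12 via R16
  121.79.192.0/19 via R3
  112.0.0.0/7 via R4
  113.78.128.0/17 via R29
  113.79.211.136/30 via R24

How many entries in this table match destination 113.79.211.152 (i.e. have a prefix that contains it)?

Prefixes containing 113.79.211.152:
  0.0.0.0/0 (default, matches everything)
  112.0.0.0/7 (112.0.0.0 - 113.255.255.255)
  113.64.0.0/11 (113.64.0.0 - 113.95.255.255)
  113.64.0.0/12 (113.64.0.0 - 113.79.255.255)
  113.79.128.0/17 (113.79.128.0 - 113.79.255.255)
  113.79.192.0/18 (113.79.192.0 - 113.79.255.255)
Total matching entries: 6.

6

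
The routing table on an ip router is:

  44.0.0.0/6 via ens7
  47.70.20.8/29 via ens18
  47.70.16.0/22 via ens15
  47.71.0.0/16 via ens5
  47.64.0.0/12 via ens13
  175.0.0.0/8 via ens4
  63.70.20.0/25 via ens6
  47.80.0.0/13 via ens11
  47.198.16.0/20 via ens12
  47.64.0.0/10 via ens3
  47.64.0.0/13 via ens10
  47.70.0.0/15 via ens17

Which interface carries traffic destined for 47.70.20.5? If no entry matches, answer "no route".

ens17

Routes whose prefix contains 47.70.20.5:
  44.0.0.0/6 (44.0.0.0 - 47.255.255.255) -> ens7
  47.64.0.0/10 (47.64.0.0 - 47.127.255.255) -> ens3
  47.64.0.0/12 (47.64.0.0 - 47.79.255.255) -> ens13
  47.64.0.0/13 (47.64.0.0 - 47.71.255.255) -> ens10
  47.70.0.0/15 (47.70.0.0 - 47.71.255.255) -> ens17
More-specific entries that do NOT match:
  47.70.20.8/29 (47.70.20.8 - 47.70.20.15) does not contain 47.70.20.5
  63.70.20.0/25 (63.70.20.0 - 63.70.20.127) does not contain 47.70.20.5
  47.70.16.0/22 (47.70.16.0 - 47.70.19.255) does not contain 47.70.20.5
  47.198.16.0/20 (47.198.16.0 - 47.198.31.255) does not contain 47.70.20.5
  47.71.0.0/16 (47.71.0.0 - 47.71.255.255) does not contain 47.70.20.5
Longest matching prefix is /15 -> interface ens17.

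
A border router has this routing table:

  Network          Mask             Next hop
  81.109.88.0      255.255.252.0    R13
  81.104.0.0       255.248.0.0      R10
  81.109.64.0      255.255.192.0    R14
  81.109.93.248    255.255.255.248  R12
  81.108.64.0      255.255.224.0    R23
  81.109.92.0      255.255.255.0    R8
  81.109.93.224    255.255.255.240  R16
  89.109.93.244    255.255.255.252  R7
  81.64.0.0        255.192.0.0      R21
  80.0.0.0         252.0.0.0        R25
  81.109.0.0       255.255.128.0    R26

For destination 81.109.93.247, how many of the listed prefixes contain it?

Prefixes containing 81.109.93.247:
  80.0.0.0/6 (80.0.0.0 - 83.255.255.255)
  81.64.0.0/10 (81.64.0.0 - 81.127.255.255)
  81.104.0.0/13 (81.104.0.0 - 81.111.255.255)
  81.109.0.0/17 (81.109.0.0 - 81.109.127.255)
  81.109.64.0/18 (81.109.64.0 - 81.109.127.255)
Total matching entries: 5.

5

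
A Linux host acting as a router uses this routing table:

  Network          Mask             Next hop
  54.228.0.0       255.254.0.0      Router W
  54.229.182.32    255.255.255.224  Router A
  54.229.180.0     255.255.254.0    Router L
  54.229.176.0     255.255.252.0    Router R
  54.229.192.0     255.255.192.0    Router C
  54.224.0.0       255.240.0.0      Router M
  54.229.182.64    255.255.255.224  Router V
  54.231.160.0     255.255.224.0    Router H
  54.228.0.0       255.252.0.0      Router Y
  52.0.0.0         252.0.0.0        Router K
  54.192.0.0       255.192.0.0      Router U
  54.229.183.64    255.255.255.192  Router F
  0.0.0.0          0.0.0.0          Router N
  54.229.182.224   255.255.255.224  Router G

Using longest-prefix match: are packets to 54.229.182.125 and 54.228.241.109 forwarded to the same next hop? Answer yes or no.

54.229.182.125: longest match 54.228.0.0/15 -> Router W
54.228.241.109: longest match 54.228.0.0/15 -> Router W

yes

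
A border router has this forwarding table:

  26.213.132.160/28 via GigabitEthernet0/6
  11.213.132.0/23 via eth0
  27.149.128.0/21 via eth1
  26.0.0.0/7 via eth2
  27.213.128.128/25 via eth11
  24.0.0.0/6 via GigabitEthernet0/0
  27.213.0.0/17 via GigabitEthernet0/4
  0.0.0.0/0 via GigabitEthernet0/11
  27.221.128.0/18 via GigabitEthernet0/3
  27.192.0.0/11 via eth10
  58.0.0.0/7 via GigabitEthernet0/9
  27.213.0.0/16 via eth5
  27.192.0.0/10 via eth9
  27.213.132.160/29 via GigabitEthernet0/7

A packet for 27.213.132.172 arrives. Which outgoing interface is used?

Routes whose prefix contains 27.213.132.172:
  0.0.0.0/0 (default, matches everything) -> GigabitEthernet0/11
  24.0.0.0/6 (24.0.0.0 - 27.255.255.255) -> GigabitEthernet0/0
  26.0.0.0/7 (26.0.0.0 - 27.255.255.255) -> eth2
  27.192.0.0/10 (27.192.0.0 - 27.255.255.255) -> eth9
  27.192.0.0/11 (27.192.0.0 - 27.223.255.255) -> eth10
  27.213.0.0/16 (27.213.0.0 - 27.213.255.255) -> eth5
More-specific entries that do NOT match:
  27.213.132.160/29 (27.213.132.160 - 27.213.132.167) does not contain 27.213.132.172
  26.213.132.160/28 (26.213.132.160 - 26.213.132.175) does not contain 27.213.132.172
  27.213.128.128/25 (27.213.128.128 - 27.213.128.255) does not contain 27.213.132.172
  11.213.132.0/23 (11.213.132.0 - 11.213.133.255) does not contain 27.213.132.172
  27.149.128.0/21 (27.149.128.0 - 27.149.135.255) does not contain 27.213.132.172
  27.221.128.0/18 (27.221.128.0 - 27.221.191.255) does not contain 27.213.132.172
  27.213.0.0/17 (27.213.0.0 - 27.213.127.255) does not contain 27.213.132.172
Longest matching prefix is /16 -> interface eth5.

eth5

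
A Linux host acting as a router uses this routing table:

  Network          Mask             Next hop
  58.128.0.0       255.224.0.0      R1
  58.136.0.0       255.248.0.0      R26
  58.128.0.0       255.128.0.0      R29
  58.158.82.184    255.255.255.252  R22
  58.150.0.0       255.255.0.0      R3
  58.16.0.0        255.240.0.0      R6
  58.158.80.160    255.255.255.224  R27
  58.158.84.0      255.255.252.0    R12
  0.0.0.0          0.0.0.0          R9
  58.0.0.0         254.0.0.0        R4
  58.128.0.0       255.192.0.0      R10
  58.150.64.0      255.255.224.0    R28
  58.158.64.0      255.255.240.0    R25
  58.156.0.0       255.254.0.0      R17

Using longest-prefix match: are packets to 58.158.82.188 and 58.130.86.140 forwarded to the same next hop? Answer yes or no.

yes

58.158.82.188: longest match 58.128.0.0/11 -> R1
58.130.86.140: longest match 58.128.0.0/11 -> R1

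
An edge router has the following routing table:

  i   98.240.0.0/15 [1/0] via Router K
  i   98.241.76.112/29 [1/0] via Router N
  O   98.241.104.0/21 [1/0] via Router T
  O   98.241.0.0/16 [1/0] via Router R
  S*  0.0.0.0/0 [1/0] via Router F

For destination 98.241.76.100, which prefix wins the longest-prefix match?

Entries matching 98.241.76.100:
  0.0.0.0/0 (default, matches everything)
  98.240.0.0/15 (98.240.0.0 - 98.241.255.255)
  98.241.0.0/16 (98.241.0.0 - 98.241.255.255)
Most specific is 98.241.0.0/16.

98.241.0.0/16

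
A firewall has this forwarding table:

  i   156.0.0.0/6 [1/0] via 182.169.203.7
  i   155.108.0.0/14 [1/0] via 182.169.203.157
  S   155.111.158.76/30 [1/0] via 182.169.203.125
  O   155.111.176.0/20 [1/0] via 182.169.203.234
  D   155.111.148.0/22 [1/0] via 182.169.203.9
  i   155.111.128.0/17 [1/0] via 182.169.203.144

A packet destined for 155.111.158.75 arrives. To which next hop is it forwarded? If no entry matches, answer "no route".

182.169.203.144

Routes whose prefix contains 155.111.158.75:
  155.108.0.0/14 (155.108.0.0 - 155.111.255.255) -> 182.169.203.157
  155.111.128.0/17 (155.111.128.0 - 155.111.255.255) -> 182.169.203.144
More-specific entries that do NOT match:
  155.111.158.76/30 (155.111.158.76 - 155.111.158.79) does not contain 155.111.158.75
  155.111.148.0/22 (155.111.148.0 - 155.111.151.255) does not contain 155.111.158.75
  155.111.176.0/20 (155.111.176.0 - 155.111.191.255) does not contain 155.111.158.75
Longest matching prefix is /17 -> next hop 182.169.203.144.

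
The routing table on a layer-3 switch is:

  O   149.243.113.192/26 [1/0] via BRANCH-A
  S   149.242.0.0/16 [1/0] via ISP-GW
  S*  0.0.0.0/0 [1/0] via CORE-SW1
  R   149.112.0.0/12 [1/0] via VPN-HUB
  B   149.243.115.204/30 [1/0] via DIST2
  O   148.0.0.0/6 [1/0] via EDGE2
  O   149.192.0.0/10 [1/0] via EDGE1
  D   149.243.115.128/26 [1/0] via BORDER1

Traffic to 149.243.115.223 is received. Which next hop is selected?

EDGE1

Routes whose prefix contains 149.243.115.223:
  0.0.0.0/0 (default, matches everything) -> CORE-SW1
  148.0.0.0/6 (148.0.0.0 - 151.255.255.255) -> EDGE2
  149.192.0.0/10 (149.192.0.0 - 149.255.255.255) -> EDGE1
More-specific entries that do NOT match:
  149.243.115.204/30 (149.243.115.204 - 149.243.115.207) does not contain 149.243.115.223
  149.243.113.192/26 (149.243.113.192 - 149.243.113.255) does not contain 149.243.115.223
  149.243.115.128/26 (149.243.115.128 - 149.243.115.191) does not contain 149.243.115.223
  149.242.0.0/16 (149.242.0.0 - 149.242.255.255) does not contain 149.243.115.223
  149.112.0.0/12 (149.112.0.0 - 149.127.255.255) does not contain 149.243.115.223
Longest matching prefix is /10 -> next hop EDGE1.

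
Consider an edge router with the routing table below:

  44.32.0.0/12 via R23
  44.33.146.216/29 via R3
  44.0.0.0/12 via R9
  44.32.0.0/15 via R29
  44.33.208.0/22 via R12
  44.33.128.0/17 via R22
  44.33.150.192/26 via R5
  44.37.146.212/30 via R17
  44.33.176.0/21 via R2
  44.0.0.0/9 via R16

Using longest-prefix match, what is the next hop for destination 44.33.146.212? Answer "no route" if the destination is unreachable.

Routes whose prefix contains 44.33.146.212:
  44.0.0.0/9 (44.0.0.0 - 44.127.255.255) -> R16
  44.32.0.0/12 (44.32.0.0 - 44.47.255.255) -> R23
  44.32.0.0/15 (44.32.0.0 - 44.33.255.255) -> R29
  44.33.128.0/17 (44.33.128.0 - 44.33.255.255) -> R22
More-specific entries that do NOT match:
  44.37.146.212/30 (44.37.146.212 - 44.37.146.215) does not contain 44.33.146.212
  44.33.146.216/29 (44.33.146.216 - 44.33.146.223) does not contain 44.33.146.212
  44.33.150.192/26 (44.33.150.192 - 44.33.150.255) does not contain 44.33.146.212
  44.33.208.0/22 (44.33.208.0 - 44.33.211.255) does not contain 44.33.146.212
  44.33.176.0/21 (44.33.176.0 - 44.33.183.255) does not contain 44.33.146.212
Longest matching prefix is /17 -> next hop R22.

R22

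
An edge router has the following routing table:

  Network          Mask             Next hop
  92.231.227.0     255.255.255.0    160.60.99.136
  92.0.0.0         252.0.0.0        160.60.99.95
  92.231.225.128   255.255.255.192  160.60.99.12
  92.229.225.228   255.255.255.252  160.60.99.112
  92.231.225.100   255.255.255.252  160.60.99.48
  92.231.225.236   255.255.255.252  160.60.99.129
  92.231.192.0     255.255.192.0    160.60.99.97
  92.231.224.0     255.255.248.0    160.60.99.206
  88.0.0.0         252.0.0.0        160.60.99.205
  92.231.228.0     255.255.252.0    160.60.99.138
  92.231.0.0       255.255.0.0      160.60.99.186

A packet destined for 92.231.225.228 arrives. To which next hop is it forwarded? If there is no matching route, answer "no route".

160.60.99.206

Routes whose prefix contains 92.231.225.228:
  92.0.0.0/6 (92.0.0.0 - 95.255.255.255) -> 160.60.99.95
  92.231.0.0/16 (92.231.0.0 - 92.231.255.255) -> 160.60.99.186
  92.231.192.0/18 (92.231.192.0 - 92.231.255.255) -> 160.60.99.97
  92.231.224.0/21 (92.231.224.0 - 92.231.231.255) -> 160.60.99.206
More-specific entries that do NOT match:
  92.229.225.228/30 (92.229.225.228 - 92.229.225.231) does not contain 92.231.225.228
  92.231.225.100/30 (92.231.225.100 - 92.231.225.103) does not contain 92.231.225.228
  92.231.225.236/30 (92.231.225.236 - 92.231.225.239) does not contain 92.231.225.228
  92.231.225.128/26 (92.231.225.128 - 92.231.225.191) does not contain 92.231.225.228
  92.231.227.0/24 (92.231.227.0 - 92.231.227.255) does not contain 92.231.225.228
  92.231.228.0/22 (92.231.228.0 - 92.231.231.255) does not contain 92.231.225.228
Longest matching prefix is /21 -> next hop 160.60.99.206.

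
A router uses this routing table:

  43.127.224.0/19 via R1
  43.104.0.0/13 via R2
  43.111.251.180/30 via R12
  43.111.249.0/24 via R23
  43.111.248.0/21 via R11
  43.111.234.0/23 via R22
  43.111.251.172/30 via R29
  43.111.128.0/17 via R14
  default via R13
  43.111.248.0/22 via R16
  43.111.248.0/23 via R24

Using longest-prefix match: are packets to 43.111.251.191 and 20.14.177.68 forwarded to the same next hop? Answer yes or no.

no

43.111.251.191: longest match 43.111.248.0/22 -> R16
20.14.177.68: longest match 0.0.0.0/0 -> R13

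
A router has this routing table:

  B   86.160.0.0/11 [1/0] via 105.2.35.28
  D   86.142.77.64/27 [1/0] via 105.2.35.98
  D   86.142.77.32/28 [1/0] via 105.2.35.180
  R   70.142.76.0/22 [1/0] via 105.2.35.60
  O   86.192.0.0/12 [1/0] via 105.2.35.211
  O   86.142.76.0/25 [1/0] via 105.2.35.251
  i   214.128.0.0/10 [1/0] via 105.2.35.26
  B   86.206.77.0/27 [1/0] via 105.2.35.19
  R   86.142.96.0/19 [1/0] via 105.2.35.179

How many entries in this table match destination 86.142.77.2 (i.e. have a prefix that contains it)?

No listed prefix contains 86.142.77.2.
Total matching entries: 0.

0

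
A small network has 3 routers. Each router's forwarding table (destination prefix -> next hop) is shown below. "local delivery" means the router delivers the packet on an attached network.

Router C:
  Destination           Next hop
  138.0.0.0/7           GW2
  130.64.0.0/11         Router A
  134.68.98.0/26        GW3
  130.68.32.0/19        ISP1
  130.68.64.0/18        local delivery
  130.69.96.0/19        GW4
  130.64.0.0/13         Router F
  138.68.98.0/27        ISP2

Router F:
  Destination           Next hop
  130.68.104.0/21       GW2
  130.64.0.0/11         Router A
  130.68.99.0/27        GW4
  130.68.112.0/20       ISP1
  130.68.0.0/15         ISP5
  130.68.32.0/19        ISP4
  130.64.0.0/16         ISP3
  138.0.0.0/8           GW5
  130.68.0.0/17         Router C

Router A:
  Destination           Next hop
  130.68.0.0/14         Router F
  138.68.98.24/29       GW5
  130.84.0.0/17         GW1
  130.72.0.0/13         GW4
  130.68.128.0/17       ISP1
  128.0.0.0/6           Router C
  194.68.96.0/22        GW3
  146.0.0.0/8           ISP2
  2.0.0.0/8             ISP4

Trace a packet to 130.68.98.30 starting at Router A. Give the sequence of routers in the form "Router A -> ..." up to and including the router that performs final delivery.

At Router A: longest match for 130.68.98.30 is 130.68.0.0/14 -> Router F
At Router F: longest match for 130.68.98.30 is 130.68.0.0/17 -> Router C
At Router C: longest match for 130.68.98.30 is 130.68.64.0/18 -> local delivery

Router A -> Router F -> Router C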